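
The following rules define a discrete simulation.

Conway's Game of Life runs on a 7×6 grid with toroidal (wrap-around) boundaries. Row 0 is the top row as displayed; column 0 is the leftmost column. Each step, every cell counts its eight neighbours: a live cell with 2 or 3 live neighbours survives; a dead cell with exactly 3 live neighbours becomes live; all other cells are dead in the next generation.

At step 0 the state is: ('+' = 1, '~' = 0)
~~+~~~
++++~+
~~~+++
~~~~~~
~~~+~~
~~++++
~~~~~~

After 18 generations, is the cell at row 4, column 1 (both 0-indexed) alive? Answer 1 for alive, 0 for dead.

[0] ~~+~~~
++++~+
~~~+++
~~~~~~
~~~+~~
~~++++
~~~~~~
[1] +~++~~
++~~~+
~+~+~+
~~~+~~
~~++~~
~~+++~
~~+~+~
[2] +~+++~
~~~+~+
~+~~~+
~~~+~~
~~~~~~
~+~~+~
~~~~++
[3] +~+~~~
~+~+~+
+~+~~~
~~~~~~
~~~~~~
~~~~++
+++~~~
[4] ~~~+~+
~~~+~+
+++~~~
~~~~~~
~~~~~~
++~~~+
+~++~~
[5] +~~+~+
~+~+~+
+++~~~
~+~~~~
+~~~~~
+++~~+
~~++~~
[6] ++~+~+
~~~+~+
~~~~~~
~~+~~~
~~+~~+
+~++~+
~~~+~~
[7] +~~+~+
~~+~~+
~~~~~~
~~~~~~
+~+~++
++++~+
~~~+~~
[8] +~++~+
+~~~++
~~~~~~
~~~~~+
~~+~+~
~~~~~~
~~~+~~
[9] ++++~~
++~++~
+~~~+~
~~~~~~
~~~~~~
~~~+~~
~~+++~
[10] +~~~~~
~~~~+~
++~++~
~~~~~~
~~~~~~
~~+++~
~~~~+~
[11] ~~~~~+
++~++~
~~~+++
~~~~~~
~~~+~~
~~~++~
~~~~++
[12] ~~~+~~
+~++~~
+~++~+
~~~+~~
~~~++~
~~~+~+
~~~+~+
[13] ~~~+~~
+~~~~+
+~~~~+
~~~~~+
~~++~~
~~++~+
~~++~~
[14] ~~+++~
+~~~++
~~~~+~
+~~~++
~~++~~
~+~~~~
~~~~~~
[15] ~~~++~
~~~~~~
~~~+~~
~~~~++
++++++
~~+~~~
~~++~~
[16] ~~+++~
~~~++~
~~~~+~
~+~~~~
+++~~~
+~~~~+
~~+~+~
[17] ~~+~~+
~~+~~+
~~~++~
+++~~~
~~+~~+
+~++~+
~++~+~
[18] +~+~++
~~+~~+
+~~+++
+++~++
~~~~++
+~~~~+
~~~~+~

0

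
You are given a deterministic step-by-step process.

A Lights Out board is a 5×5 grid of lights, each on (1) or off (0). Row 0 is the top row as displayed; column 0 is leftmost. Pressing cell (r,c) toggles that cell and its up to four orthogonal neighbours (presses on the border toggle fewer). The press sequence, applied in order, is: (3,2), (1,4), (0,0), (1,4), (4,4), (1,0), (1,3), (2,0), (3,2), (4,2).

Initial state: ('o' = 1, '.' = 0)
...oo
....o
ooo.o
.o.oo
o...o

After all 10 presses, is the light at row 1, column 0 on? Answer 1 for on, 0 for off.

t=0: ...oo
....o
ooo.o
.o.oo
o...o
t=1: ...oo
....o
oo..o
..o.o
o.o.o
t=2: ...o.
...o.
oo...
..o.o
o.o.o
t=3: oo.o.
o..o.
oo...
..o.o
o.o.o
t=4: oo.oo
o...o
oo..o
..o.o
o.o.o
t=5: oo.oo
o...o
oo..o
..o..
o.oo.
t=6: .o.oo
.o..o
.o..o
..o..
o.oo.
t=7: .o..o
.ooo.
.o.oo
..o..
o.oo.
t=8: .o..o
oooo.
o..oo
o.o..
o.oo.
t=9: .o..o
oooo.
o.ooo
oo.o.
o..o.
t=10: .o..o
oooo.
o.ooo
oooo.
ooo..

1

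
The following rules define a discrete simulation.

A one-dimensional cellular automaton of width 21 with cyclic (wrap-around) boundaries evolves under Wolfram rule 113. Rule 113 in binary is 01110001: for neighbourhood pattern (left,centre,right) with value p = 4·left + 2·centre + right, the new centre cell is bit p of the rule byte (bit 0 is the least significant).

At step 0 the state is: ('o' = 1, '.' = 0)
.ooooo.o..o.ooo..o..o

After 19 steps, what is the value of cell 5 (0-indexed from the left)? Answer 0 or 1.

1

step 0: .ooooo.o..o.ooo..o..o
step 1: o....oo.o..o..oo..o..
step 2: .ooo..oo.o..o..oo..o.
step 3: ...oo..oo.o..o..oo..o
step 4: oo..oo..oo.o..o..oo..
step 5: .oo..oo..oo.o..o..oo.
step 6: ..oo..oo..oo.o..o..oo
step 7: o..oo..oo..oo.o..o..o
step 8: oo..oo..oo..oo.o..o..
step 9: .oo..oo..oo..oo.o..o.
step 10: ..oo..oo..oo..oo.o..o
step 11: o..oo..oo..oo..oo.o..
step 12: .o..oo..oo..oo..oo.o.
step 13: ..o..oo..oo..oo..oo.o
step 14: o..o..oo..oo..oo..oo.
step 15: .o..o..oo..oo..oo..oo
step 16: o.o..o..oo..oo..oo..o
step 17: oo.o..o..oo..oo..oo..
step 18: .oo.o..o..oo..oo..oo.
step 19: ..oo.o..o..oo..oo..oo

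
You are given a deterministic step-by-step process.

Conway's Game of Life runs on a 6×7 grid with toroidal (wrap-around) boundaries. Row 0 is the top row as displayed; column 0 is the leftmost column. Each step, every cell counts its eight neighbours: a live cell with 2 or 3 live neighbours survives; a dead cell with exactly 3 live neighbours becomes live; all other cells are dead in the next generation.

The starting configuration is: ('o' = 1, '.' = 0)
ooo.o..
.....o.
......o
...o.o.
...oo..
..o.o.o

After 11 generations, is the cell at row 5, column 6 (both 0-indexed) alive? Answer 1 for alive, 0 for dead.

step 0: ooo.o..
.....o.
......o
...o.o.
...oo..
..o.o.o
step 1: ooo.o.o
oo...oo
....ooo
...o.o.
..o....
o.o.o..
step 2: ..o.o..
..oo...
.......
...o.oo
.oo.o..
o.o..oo
step 3: ..o.ooo
..oo...
..ooo..
..oooo.
.oo.o..
o.o.ooo
step 4: o.o....
.o.....
.o...o.
.....o.
o......
o.o....
step 5: o.o....
ooo....
.......
......o
.o....o
o.....o
step 6: ..o....
o.o....
oo.....
o......
.....oo
......o
step 7: .o.....
o.o....
o.....o
oo.....
o....oo
.....oo
step 8: oo....o
o.....o
......o
.o...o.
.o...o.
.....o.
step 9: .o...o.
.o...o.
.....oo
o....oo
....ooo
.o...o.
step 10: ooo.ooo
o...oo.
....o..
o......
....o..
o......
step 11: ...oo..
o......
....ooo
.......
.......
o..oo..

0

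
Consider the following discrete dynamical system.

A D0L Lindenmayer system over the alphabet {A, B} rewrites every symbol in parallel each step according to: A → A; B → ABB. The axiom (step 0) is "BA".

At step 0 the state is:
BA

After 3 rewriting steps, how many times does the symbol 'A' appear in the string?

8

step 0: BA
step 1: ABBA
step 2: AABBABBA
step 3: AAABBABBAABBABBA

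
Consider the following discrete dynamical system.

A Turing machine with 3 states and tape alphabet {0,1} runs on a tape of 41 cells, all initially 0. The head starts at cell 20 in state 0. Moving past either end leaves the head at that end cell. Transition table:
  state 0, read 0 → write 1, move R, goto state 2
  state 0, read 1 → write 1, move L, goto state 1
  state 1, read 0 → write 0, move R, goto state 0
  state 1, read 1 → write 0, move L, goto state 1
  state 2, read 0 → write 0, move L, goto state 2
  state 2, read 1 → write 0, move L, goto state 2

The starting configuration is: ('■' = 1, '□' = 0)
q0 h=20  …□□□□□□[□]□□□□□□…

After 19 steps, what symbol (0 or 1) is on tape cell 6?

gen 0: q0 h=20  …□□□□□□[□]□□□□□□…
gen 1: q2 h=21  …□□□□□■[□]□□□□□□…
gen 2: q2 h=20  …□□□□□□[■]□□□□□□…
gen 3: q2 h=19  …□□□□□□[□]□□□□□□…
gen 4: q2 h=18  …□□□□□□[□]□□□□□□…
gen 5: q2 h=17  …□□□□□□[□]□□□□□□…
gen 6: q2 h=16  …□□□□□□[□]□□□□□□…
gen 7: q2 h=15  …□□□□□□[□]□□□□□□…
gen 8: q2 h=14  …□□□□□□[□]□□□□□□…
gen 9: q2 h=13  …□□□□□□[□]□□□□□□…
gen 10: q2 h=12  …□□□□□□[□]□□□□□□…
gen 11: q2 h=11  …□□□□□□[□]□□□□□□…
gen 12: q2 h=10  …□□□□□□[□]□□□□□□…
gen 13: q2 h= 9  …□□□□□□[□]□□□□□□…
gen 14: q2 h= 8  …□□□□□□[□]□□□□□□…
gen 15: q2 h= 7  …□□□□□□[□]□□□□□□…
gen 16: q2 h= 6  |□□□□□□[□]□□□□□□…
gen 17: q2 h= 5  |□□□□□[□]□□□□□□…
gen 18: q2 h= 4  |□□□□[□]□□□□□□…
gen 19: q2 h= 3  |□□□[□]□□□□□□…

0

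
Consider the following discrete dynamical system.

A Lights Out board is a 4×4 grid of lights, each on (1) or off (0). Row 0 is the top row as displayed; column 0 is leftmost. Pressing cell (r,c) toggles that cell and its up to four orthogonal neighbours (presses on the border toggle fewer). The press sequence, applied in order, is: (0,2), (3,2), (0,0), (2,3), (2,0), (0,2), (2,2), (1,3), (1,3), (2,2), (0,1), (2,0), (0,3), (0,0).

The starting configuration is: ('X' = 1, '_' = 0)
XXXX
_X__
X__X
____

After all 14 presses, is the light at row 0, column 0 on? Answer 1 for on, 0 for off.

0

[0] XXXX
_X__
X__X
____
[1] X___
_XX_
X__X
____
[2] X___
_XX_
X_XX
_XXX
[3] _X__
XXX_
X_XX
_XXX
[4] _X__
XXXX
X___
_XX_
[5] _X__
_XXX
_X__
XXX_
[6] __XX
_X_X
_X__
XXX_
[7] __XX
_XXX
__XX
XX__
[8] __X_
_X__
__X_
XX__
[9] __XX
_XXX
__XX
XX__
[10] __XX
_X_X
_X__
XXX_
[11] XX_X
___X
_X__
XXX_
[12] XX_X
X__X
X___
_XX_
[13] XXX_
X___
X___
_XX_
[14] __X_
____
X___
_XX_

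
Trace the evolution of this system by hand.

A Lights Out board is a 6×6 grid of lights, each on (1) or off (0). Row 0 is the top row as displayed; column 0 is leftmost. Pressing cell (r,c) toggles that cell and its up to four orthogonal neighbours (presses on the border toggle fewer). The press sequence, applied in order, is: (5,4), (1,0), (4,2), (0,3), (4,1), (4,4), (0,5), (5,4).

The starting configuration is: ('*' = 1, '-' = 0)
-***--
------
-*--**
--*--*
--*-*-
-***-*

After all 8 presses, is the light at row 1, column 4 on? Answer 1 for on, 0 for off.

step 0: -***--
------
-*--**
--*--*
--*-*-
-***-*
step 1: -***--
------
-*--**
--*--*
--*---
-**-*-
step 2: ****--
**----
**--**
--*--*
--*---
-**-*-
step 3: ****--
**----
**--**
-----*
-*-*--
-*--*-
step 4: **--*-
**-*--
**--**
-----*
-*-*--
-*--*-
step 5: **--*-
**-*--
**--**
-*---*
*-**--
----*-
step 6: **--*-
**-*--
**--**
-*--**
*-*-**
------
step 7: **---*
**-*-*
**--**
-*--**
*-*-**
------
step 8: **---*
**-*-*
**--**
-*--**
*-*--*
---***

0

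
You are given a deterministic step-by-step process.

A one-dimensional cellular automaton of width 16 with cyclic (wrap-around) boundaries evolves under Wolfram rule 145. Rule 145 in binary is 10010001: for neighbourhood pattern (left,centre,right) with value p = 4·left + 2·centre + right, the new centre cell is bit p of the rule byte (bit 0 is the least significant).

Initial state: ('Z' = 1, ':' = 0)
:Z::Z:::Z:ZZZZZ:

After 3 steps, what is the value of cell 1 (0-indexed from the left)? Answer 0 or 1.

1

k=0  :Z::Z:::Z:ZZZZZ:
k=1  ::Z::ZZ::::ZZZ:Z
k=2  Z::Z:::ZZZ::Z:::
k=3  :Z::ZZ::Z:Z::ZZ:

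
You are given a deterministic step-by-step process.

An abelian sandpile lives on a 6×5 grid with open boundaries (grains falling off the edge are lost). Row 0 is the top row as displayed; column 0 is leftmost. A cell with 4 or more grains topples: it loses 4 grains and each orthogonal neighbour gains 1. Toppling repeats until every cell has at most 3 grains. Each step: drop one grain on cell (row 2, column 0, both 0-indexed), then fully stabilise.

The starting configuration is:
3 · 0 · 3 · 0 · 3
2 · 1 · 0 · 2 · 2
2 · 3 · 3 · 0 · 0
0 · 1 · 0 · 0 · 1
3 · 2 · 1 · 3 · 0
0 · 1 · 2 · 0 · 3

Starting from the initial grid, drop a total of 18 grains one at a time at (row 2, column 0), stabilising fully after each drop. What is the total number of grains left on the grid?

46

k=0  3 · 0 · 3 · 0 · 3
2 · 1 · 0 · 2 · 2
2 · 3 · 3 · 0 · 0
0 · 1 · 0 · 0 · 1
3 · 2 · 1 · 3 · 0
0 · 1 · 2 · 0 · 3
k=1  3 · 0 · 3 · 0 · 3
2 · 1 · 0 · 2 · 2
3 · 3 · 3 · 0 · 0
0 · 1 · 0 · 0 · 1
3 · 2 · 1 · 3 · 0
0 · 1 · 2 · 0 · 3
k=2  3 · 0 · 3 · 0 · 3
3 · 2 · 1 · 2 · 2
1 · 1 · 0 · 1 · 0
1 · 2 · 1 · 0 · 1
3 · 2 · 1 · 3 · 0
0 · 1 · 2 · 0 · 3
k=3  3 · 0 · 3 · 0 · 3
3 · 2 · 1 · 2 · 2
2 · 1 · 0 · 1 · 0
1 · 2 · 1 · 0 · 1
3 · 2 · 1 · 3 · 0
0 · 1 · 2 · 0 · 3
k=4  3 · 0 · 3 · 0 · 3
3 · 2 · 1 · 2 · 2
3 · 1 · 0 · 1 · 0
1 · 2 · 1 · 0 · 1
3 · 2 · 1 · 3 · 0
0 · 1 · 2 · 0 · 3
k=5  0 · 1 · 3 · 0 · 3
1 · 3 · 1 · 2 · 2
1 · 2 · 0 · 1 · 0
2 · 2 · 1 · 0 · 1
3 · 2 · 1 · 3 · 0
0 · 1 · 2 · 0 · 3
k=6  0 · 1 · 3 · 0 · 3
1 · 3 · 1 · 2 · 2
2 · 2 · 0 · 1 · 0
2 · 2 · 1 · 0 · 1
3 · 2 · 1 · 3 · 0
0 · 1 · 2 · 0 · 3
k=7  0 · 1 · 3 · 0 · 3
1 · 3 · 1 · 2 · 2
3 · 2 · 0 · 1 · 0
2 · 2 · 1 · 0 · 1
3 · 2 · 1 · 3 · 0
0 · 1 · 2 · 0 · 3
k=8  0 · 1 · 3 · 0 · 3
2 · 3 · 1 · 2 · 2
0 · 3 · 0 · 1 · 0
3 · 2 · 1 · 0 · 1
3 · 2 · 1 · 3 · 0
0 · 1 · 2 · 0 · 3
k=9  0 · 1 · 3 · 0 · 3
2 · 3 · 1 · 2 · 2
1 · 3 · 0 · 1 · 0
3 · 2 · 1 · 0 · 1
3 · 2 · 1 · 3 · 0
0 · 1 · 2 · 0 · 3
k=10  0 · 1 · 3 · 0 · 3
2 · 3 · 1 · 2 · 2
2 · 3 · 0 · 1 · 0
3 · 2 · 1 · 0 · 1
3 · 2 · 1 · 3 · 0
0 · 1 · 2 · 0 · 3
k=11  0 · 1 · 3 · 0 · 3
2 · 3 · 1 · 2 · 2
3 · 3 · 0 · 1 · 0
3 · 2 · 1 · 0 · 1
3 · 2 · 1 · 3 · 0
0 · 1 · 2 · 0 · 3
k=12  1 · 2 · 3 · 0 · 3
0 · 1 · 2 · 2 · 2
3 · 2 · 1 · 1 · 0
2 · 1 · 2 · 0 · 1
1 · 0 · 2 · 3 · 0
1 · 2 · 2 · 0 · 3
k=13  1 · 2 · 3 · 0 · 3
1 · 1 · 2 · 2 · 2
0 · 3 · 1 · 1 · 0
3 · 1 · 2 · 0 · 1
1 · 0 · 2 · 3 · 0
1 · 2 · 2 · 0 · 3
k=14  1 · 2 · 3 · 0 · 3
1 · 1 · 2 · 2 · 2
1 · 3 · 1 · 1 · 0
3 · 1 · 2 · 0 · 1
1 · 0 · 2 · 3 · 0
1 · 2 · 2 · 0 · 3
k=15  1 · 2 · 3 · 0 · 3
1 · 1 · 2 · 2 · 2
2 · 3 · 1 · 1 · 0
3 · 1 · 2 · 0 · 1
1 · 0 · 2 · 3 · 0
1 · 2 · 2 · 0 · 3
k=16  1 · 2 · 3 · 0 · 3
1 · 1 · 2 · 2 · 2
3 · 3 · 1 · 1 · 0
3 · 1 · 2 · 0 · 1
1 · 0 · 2 · 3 · 0
1 · 2 · 2 · 0 · 3
k=17  1 · 2 · 3 · 0 · 3
2 · 2 · 2 · 2 · 2
2 · 0 · 2 · 1 · 0
0 · 3 · 2 · 0 · 1
2 · 0 · 2 · 3 · 0
1 · 2 · 2 · 0 · 3
k=18  1 · 2 · 3 · 0 · 3
2 · 2 · 2 · 2 · 2
3 · 0 · 2 · 1 · 0
0 · 3 · 2 · 0 · 1
2 · 0 · 2 · 3 · 0
1 · 2 · 2 · 0 · 3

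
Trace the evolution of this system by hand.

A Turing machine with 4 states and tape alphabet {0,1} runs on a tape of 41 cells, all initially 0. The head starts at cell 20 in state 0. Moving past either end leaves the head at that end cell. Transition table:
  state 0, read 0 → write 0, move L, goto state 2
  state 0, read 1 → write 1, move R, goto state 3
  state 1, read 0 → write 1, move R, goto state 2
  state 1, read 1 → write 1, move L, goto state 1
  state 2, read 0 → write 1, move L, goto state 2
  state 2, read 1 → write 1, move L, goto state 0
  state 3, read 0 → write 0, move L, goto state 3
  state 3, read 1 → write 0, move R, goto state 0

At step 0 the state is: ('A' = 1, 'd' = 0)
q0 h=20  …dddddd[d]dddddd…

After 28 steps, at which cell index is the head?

gen 0: q0 h=20  …dddddd[d]dddddd…
gen 1: q2 h=19  …dddddd[d]dddddd…
gen 2: q2 h=18  …dddddd[d]Addddd…
gen 3: q2 h=17  …dddddd[d]AAdddd…
gen 4: q2 h=16  …dddddd[d]AAAddd…
gen 5: q2 h=15  …dddddd[d]AAAAdd…
gen 6: q2 h=14  …dddddd[d]AAAAAd…
gen 7: q2 h=13  …dddddd[d]AAAAAA…
gen 8: q2 h=12  …dddddd[d]AAAAAA…
gen 9: q2 h=11  …dddddd[d]AAAAAA…
gen 10: q2 h=10  …dddddd[d]AAAAAA…
gen 11: q2 h= 9  …dddddd[d]AAAAAA…
gen 12: q2 h= 8  …dddddd[d]AAAAAA…
gen 13: q2 h= 7  …dddddd[d]AAAAAA…
gen 14: q2 h= 6  |dddddd[d]AAAAAA…
gen 15: q2 h= 5  |ddddd[d]AAAAAA…
gen 16: q2 h= 4  |dddd[d]AAAAAA…
gen 17: q2 h= 3  |ddd[d]AAAAAA…
gen 18: q2 h= 2  |dd[d]AAAAAA…
gen 19: q2 h= 1  |d[d]AAAAAA…
gen 20: q2 h= 0  |[d]AAAAAA…
gen 21: q2 h= 0  |[A]AAAAAA…
gen 22: q0 h= 0  |[A]AAAAAA…
gen 23: q3 h= 1  |A[A]AAAAAA…
gen 24: q0 h= 2  |Ad[A]AAAAAA…
gen 25: q3 h= 3  |AdA[A]AAAAAA…
gen 26: q0 h= 4  |AdAd[A]AAAAAA…
gen 27: q3 h= 5  |AdAdA[A]AAAAAA…
gen 28: q0 h= 6  |AdAdAd[A]AAAAAA…

6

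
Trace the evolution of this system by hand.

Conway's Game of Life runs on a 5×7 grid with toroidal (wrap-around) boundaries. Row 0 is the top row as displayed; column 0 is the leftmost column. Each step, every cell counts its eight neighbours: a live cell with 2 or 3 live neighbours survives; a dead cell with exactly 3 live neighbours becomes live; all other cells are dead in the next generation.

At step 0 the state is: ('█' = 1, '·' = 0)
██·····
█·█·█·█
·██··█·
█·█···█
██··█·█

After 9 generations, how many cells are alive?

7

gen 0: ██·····
█·█·█·█
·██··█·
█·█···█
██··█·█
gen 1: ··██···
··██·██
··█··█·
··██···
··█··█·
gen 2: ·█···██
·█···██
·█···██
·████··
·█··█··
gen 3: ·██·█·█
·██·█··
·█·█··█
·█·██··
·█··█··
gen 4: ····█··
····█··
·█···█·
·█·███·
·█··█··
gen 5: ···███·
····██·
··██·█·
██·█·█·
··█····
gen 6: ···█·█·
··█···█
·███·█·
·█·█··█
·██··██
gen 7: ██·███·
·█···██
·█·████
···█··█
·█·█·██
gen 8: ·█·█···
·█·····
···█···
···█···
·█·█···
gen 9: ██·····
·······
··█····
···██··
···██··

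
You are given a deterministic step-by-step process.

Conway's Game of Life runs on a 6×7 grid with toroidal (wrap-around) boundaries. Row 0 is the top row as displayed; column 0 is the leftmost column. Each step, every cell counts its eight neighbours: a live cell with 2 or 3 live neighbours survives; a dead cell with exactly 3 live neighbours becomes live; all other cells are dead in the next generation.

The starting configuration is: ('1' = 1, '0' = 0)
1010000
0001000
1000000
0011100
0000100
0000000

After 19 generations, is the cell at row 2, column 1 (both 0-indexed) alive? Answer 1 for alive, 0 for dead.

1

step 0: 1010000
0001000
1000000
0011100
0000100
0000000
step 1: 0000000
0100000
0010100
0001100
0000100
0000000
step 2: 0000000
0000000
0010100
0000110
0001100
0000000
step 3: 0000000
0000000
0001110
0000010
0001110
0000000
step 4: 0000000
0000100
0000110
0000001
0000110
0000100
step 5: 0000000
0000110
0000110
0000001
0000110
0000110
step 6: 0000000
0000110
0000101
0000001
0000101
0000110
step 7: 0000000
0000110
0000101
1000001
0000101
0000110
step 8: 0000000
0000110
1000101
1000001
1000101
0000110
step 9: 0000000
0000111
1000100
0100000
1000100
0000111
step 10: 0000000
0000111
1000101
1100000
1000101
0000111
step 11: 0000000
1000101
0100100
0100000
0100100
1000101
step 12: 0000000
1000010
0100010
1110000
0100010
1000010
step 13: 0000000
0000001
0010000
1010001
0010000
0000001
step 14: 0000000
0000000
1100001
0011000
1100001
0000000
step 15: 0000000
1000000
1110000
0010000
1110000
1000000
step 16: 0000000
1000000
1010000
0001000
1010000
1000000
step 17: 0000000
0100000
0100000
0011000
0100000
0100000
step 18: 0000000
0000000
0100000
0110000
0100000
0000000
step 19: 0000000
0000000
0110000
1110000
0110000
0000000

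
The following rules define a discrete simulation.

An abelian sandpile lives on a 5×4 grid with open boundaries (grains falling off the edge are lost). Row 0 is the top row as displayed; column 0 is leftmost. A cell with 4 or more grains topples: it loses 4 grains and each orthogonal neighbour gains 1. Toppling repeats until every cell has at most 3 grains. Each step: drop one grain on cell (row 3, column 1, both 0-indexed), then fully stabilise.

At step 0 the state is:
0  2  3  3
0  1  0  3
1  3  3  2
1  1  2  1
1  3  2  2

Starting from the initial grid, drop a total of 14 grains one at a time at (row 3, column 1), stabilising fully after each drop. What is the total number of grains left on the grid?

k=0  0  2  3  3
0  1  0  3
1  3  3  2
1  1  2  1
1  3  2  2
k=1  0  2  3  3
0  1  0  3
1  3  3  2
1  2  2  1
1  3  2  2
k=2  0  2  3  3
0  1  0  3
1  3  3  2
1  3  2  1
1  3  2  2
k=3  0  2  3  3
0  2  1  3
2  1  1  3
2  3  1  2
2  1  0  3
k=4  0  2  3  3
0  2  1  3
2  2  1  3
3  0  2  2
2  2  0  3
k=5  0  2  3  3
0  2  1  3
2  2  1  3
3  1  2  2
2  2  0  3
k=6  0  2  3  3
0  2  1  3
2  2  1  3
3  2  2  2
2  2  0  3
k=7  0  2  3  3
0  2  1  3
2  2  1  3
3  3  2  2
2  2  0  3
k=8  0  2  3  3
0  2  1  3
3  3  1  3
0  1  3  2
3  3  0  3
k=9  0  2  3  3
0  2  1  3
3  3  1  3
0  2  3  2
3  3  0  3
k=10  0  2  3  3
0  2  1  3
3  3  1  3
0  3  3  2
3  3  0  3
k=11  0  2  3  3
1  3  1  3
0  1  3  3
3  3  0  3
0  1  2  3
k=12  0  2  3  3
1  3  1  3
1  2  3  3
0  1  1  3
1  2  2  3
k=13  0  2  3  3
1  3  1  3
1  2  3  3
0  2  1  3
1  2  2  3
k=14  0  2  3  3
1  3  1  3
1  2  3  3
0  3  1  3
1  2  2  3

40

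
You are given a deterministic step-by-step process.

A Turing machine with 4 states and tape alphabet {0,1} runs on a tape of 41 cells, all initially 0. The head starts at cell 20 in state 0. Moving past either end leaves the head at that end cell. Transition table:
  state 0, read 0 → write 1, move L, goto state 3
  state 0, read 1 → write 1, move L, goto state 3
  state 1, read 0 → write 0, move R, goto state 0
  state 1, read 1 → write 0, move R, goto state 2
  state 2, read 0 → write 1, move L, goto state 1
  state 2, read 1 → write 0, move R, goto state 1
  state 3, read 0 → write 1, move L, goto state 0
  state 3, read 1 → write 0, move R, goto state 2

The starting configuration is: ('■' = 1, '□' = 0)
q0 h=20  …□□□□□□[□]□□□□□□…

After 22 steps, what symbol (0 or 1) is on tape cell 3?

1

t=0: q0 h=20  …□□□□□□[□]□□□□□□…
t=1: q3 h=19  …□□□□□□[□]■□□□□□…
t=2: q0 h=18  …□□□□□□[□]■■□□□□…
t=3: q3 h=17  …□□□□□□[□]■■■□□□…
t=4: q0 h=16  …□□□□□□[□]■■■■□□…
t=5: q3 h=15  …□□□□□□[□]■■■■■□…
t=6: q0 h=14  …□□□□□□[□]■■■■■■…
t=7: q3 h=13  …□□□□□□[□]■■■■■■…
t=8: q0 h=12  …□□□□□□[□]■■■■■■…
t=9: q3 h=11  …□□□□□□[□]■■■■■■…
t=10: q0 h=10  …□□□□□□[□]■■■■■■…
t=11: q3 h= 9  …□□□□□□[□]■■■■■■…
t=12: q0 h= 8  …□□□□□□[□]■■■■■■…
t=13: q3 h= 7  …□□□□□□[□]■■■■■■…
t=14: q0 h= 6  |□□□□□□[□]■■■■■■…
t=15: q3 h= 5  |□□□□□[□]■■■■■■…
t=16: q0 h= 4  |□□□□[□]■■■■■■…
t=17: q3 h= 3  |□□□[□]■■■■■■…
t=18: q0 h= 2  |□□[□]■■■■■■…
t=19: q3 h= 1  |□[□]■■■■■■…
t=20: q0 h= 0  |[□]■■■■■■…
t=21: q3 h= 0  |[■]■■■■■■…
t=22: q2 h= 1  |□[■]■■■■■■…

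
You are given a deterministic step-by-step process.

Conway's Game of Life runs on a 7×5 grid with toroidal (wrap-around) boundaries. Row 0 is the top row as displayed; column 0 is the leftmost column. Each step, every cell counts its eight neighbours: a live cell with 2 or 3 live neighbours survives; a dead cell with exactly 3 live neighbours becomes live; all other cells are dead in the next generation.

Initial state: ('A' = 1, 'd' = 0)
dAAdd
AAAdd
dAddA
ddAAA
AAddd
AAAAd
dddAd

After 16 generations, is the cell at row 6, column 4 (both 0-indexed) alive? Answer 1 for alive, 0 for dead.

k=0  dAAdd
AAAdd
dAddA
ddAAA
AAddd
AAAAd
dddAd
k=1  AddAd
dddAd
ddddA
ddAAA
ddddd
AddAd
AddAA
k=2  AdAAd
dddAd
ddAdA
dddAA
ddAdd
AddAd
AAAAd
k=3  Adddd
dAddd
ddAdA
ddAdA
ddAdd
AddAd
Adddd
k=4  AAddd
AAddd
AAAdd
dAAdd
dAAdA
dAddA
AAddd
k=5  ddAdA
ddddA
ddddd
ddddd
ddddd
dddAA
ddAdA
k=6  AdddA
dddAd
ddddd
ddddd
ddddd
dddAA
AdAdA
k=7  AAddd
ddddA
ddddd
ddddd
ddddd
AddAA
dAddd
k=8  AAddd
Adddd
ddddd
ddddd
ddddA
AdddA
dAAdd
k=9  AdAdd
AAddd
ddddd
ddddd
AdddA
AAdAA
ddAdA
k=10  AdAAA
AAddd
ddddd
ddddd
dAdAd
dAAdd
ddAdd
k=11  AdAAA
AAAAd
ddddd
ddddd
dAddd
dAdAd
AdddA
k=12  ddddd
Adddd
dAAdd
ddddd
ddAdd
dAAdA
ddddd
k=13  ddddd
dAddd
dAddd
dAAdd
dAAAd
dAAAd
ddddd
k=14  ddddd
ddddd
AAddd
AddAd
Adddd
dAdAd
ddAdd
k=15  ddddd
ddddd
AAddA
Adddd
AAAdd
dAAdd
ddAdd
k=16  ddddd
Adddd
AAddA
ddAdd
AdAdd
AddAd
dAAdd

0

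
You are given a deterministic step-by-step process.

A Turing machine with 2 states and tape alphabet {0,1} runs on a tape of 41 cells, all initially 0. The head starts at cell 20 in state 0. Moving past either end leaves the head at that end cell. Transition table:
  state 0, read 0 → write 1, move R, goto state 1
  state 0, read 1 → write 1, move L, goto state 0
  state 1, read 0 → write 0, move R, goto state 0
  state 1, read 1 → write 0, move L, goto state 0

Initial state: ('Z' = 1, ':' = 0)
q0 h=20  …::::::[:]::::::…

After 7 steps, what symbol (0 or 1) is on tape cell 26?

t=0: q0 h=20  …::::::[:]::::::…
t=1: q1 h=21  …:::::Z[:]::::::…
t=2: q0 h=22  …::::Z:[:]::::::…
t=3: q1 h=23  …:::Z:Z[:]::::::…
t=4: q0 h=24  …::Z:Z:[:]::::::…
t=5: q1 h=25  …:Z:Z:Z[:]::::::…
t=6: q0 h=26  …Z:Z:Z:[:]::::::…
t=7: q1 h=27  …:Z:Z:Z[:]::::::…

1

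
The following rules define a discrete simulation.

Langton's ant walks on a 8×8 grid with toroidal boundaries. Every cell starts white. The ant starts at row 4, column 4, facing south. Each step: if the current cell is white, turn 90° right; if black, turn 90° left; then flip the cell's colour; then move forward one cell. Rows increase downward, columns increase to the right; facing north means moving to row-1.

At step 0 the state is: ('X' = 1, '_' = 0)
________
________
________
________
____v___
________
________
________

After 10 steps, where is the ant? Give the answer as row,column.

t=0: ________
________
________
________
____v___
________
________
________
t=1: ________
________
________
________
___<X___
________
________
________
t=2: ________
________
________
___^____
___XX___
________
________
________
t=3: ________
________
________
___X>___
___XX___
________
________
________
t=4: ________
________
________
___XX___
___Xv___
________
________
________
t=5: ________
________
________
___XX___
___X_>__
________
________
________
t=6: ________
________
________
___XX___
___X_X__
_____v__
________
________
t=7: ________
________
________
___XX___
___X_X__
____<X__
________
________
t=8: ________
________
________
___XX___
___X^X__
____XX__
________
________
t=9: ________
________
________
___XX___
___XX>__
____XX__
________
________
t=10: ________
________
________
___XX^__
___XX___
____XX__
________
________

3,5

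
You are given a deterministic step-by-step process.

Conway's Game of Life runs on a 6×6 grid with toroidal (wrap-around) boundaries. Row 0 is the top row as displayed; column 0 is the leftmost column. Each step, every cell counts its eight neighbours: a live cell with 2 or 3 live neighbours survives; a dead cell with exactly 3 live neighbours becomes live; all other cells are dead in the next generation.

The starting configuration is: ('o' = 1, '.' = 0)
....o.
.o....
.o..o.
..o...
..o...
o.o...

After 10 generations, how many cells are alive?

12

0) ....o.
.o....
.o..o.
..o...
..o...
o.o...
1) .o....
......
.oo...
.ooo..
..oo..
.o.o..
2) ..o...
.oo...
.o.o..
......
....o.
.o.o..
3) ...o..
.o.o..
.o....
......
......
..oo..
4) ...oo.
......
..o...
......
......
..oo..
5) ..ooo.
...o..
......
......
......
..ooo.
6) ......
..ooo.
......
......
...o..
..o.o.
7) ..o.o.
...o..
...o..
......
...o..
...o..
8) ..o.o.
..ooo.
......
......
......
..ooo.
9) .o...o
..o.o.
...o..
......
...o..
..o.o.
10) .oo.oo
..ooo.
...o..
......
...o..
..ooo.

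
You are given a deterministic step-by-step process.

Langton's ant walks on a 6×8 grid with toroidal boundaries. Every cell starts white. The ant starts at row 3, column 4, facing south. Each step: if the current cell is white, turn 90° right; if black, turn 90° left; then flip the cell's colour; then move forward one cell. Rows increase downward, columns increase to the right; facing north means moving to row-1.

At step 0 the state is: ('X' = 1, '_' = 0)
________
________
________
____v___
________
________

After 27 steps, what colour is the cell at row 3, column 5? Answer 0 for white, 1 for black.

0

[0] ________
________
________
____v___
________
________
[1] ________
________
________
___<X___
________
________
[2] ________
________
___^____
___XX___
________
________
[3] ________
________
___X>___
___XX___
________
________
[4] ________
________
___XX___
___Xv___
________
________
[5] ________
________
___XX___
___X_>__
________
________
[6] ________
________
___XX___
___X_X__
_____v__
________
[7] ________
________
___XX___
___X_X__
____<X__
________
[8] ________
________
___XX___
___X^X__
____XX__
________
[9] ________
________
___XX___
___XX>__
____XX__
________
[10] ________
________
___XX^__
___XX___
____XX__
________
[11] ________
________
___XXX>_
___XX___
____XX__
________
[12] ________
________
___XXXX_
___XX_v_
____XX__
________
[13] ________
________
___XXXX_
___XX<X_
____XX__
________
[14] ________
________
___XX^X_
___XXXX_
____XX__
________
[15] ________
________
___X<_X_
___XXXX_
____XX__
________
[16] ________
________
___X__X_
___XvXX_
____XX__
________
[17] ________
________
___X__X_
___X_>X_
____XX__
________
[18] ________
________
___X_^X_
___X__X_
____XX__
________
[19] ________
________
___X_X>_
___X__X_
____XX__
________
[20] ________
______^_
___X_X__
___X__X_
____XX__
________
[21] ________
______X>
___X_X__
___X__X_
____XX__
________
[22] ________
______XX
___X_X_v
___X__X_
____XX__
________
[23] ________
______XX
___X_X<X
___X__X_
____XX__
________
[24] ________
______^X
___X_XXX
___X__X_
____XX__
________
[25] ________
_____<_X
___X_XXX
___X__X_
____XX__
________
[26] _____^__
_____X_X
___X_XXX
___X__X_
____XX__
________
[27] _____X>_
_____X_X
___X_XXX
___X__X_
____XX__
________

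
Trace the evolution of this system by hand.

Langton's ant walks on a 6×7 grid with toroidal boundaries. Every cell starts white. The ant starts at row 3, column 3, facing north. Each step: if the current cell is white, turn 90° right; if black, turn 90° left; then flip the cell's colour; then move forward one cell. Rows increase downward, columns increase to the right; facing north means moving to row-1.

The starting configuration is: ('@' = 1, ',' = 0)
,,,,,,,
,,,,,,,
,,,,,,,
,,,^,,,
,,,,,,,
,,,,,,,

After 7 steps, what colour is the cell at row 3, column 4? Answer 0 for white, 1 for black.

[0] ,,,,,,,
,,,,,,,
,,,,,,,
,,,^,,,
,,,,,,,
,,,,,,,
[1] ,,,,,,,
,,,,,,,
,,,,,,,
,,,@>,,
,,,,,,,
,,,,,,,
[2] ,,,,,,,
,,,,,,,
,,,,,,,
,,,@@,,
,,,,v,,
,,,,,,,
[3] ,,,,,,,
,,,,,,,
,,,,,,,
,,,@@,,
,,,<@,,
,,,,,,,
[4] ,,,,,,,
,,,,,,,
,,,,,,,
,,,^@,,
,,,@@,,
,,,,,,,
[5] ,,,,,,,
,,,,,,,
,,,,,,,
,,<,@,,
,,,@@,,
,,,,,,,
[6] ,,,,,,,
,,,,,,,
,,^,,,,
,,@,@,,
,,,@@,,
,,,,,,,
[7] ,,,,,,,
,,,,,,,
,,@>,,,
,,@,@,,
,,,@@,,
,,,,,,,

1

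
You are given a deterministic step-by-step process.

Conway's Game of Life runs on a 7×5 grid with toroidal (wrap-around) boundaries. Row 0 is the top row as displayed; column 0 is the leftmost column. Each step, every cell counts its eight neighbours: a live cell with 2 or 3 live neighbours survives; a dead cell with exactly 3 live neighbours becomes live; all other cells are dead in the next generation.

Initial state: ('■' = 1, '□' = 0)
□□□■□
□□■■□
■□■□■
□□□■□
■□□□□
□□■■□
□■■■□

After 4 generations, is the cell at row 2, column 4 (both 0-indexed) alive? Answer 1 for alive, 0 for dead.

[0] □□□■□
□□■■□
■□■□■
□□□■□
■□□□□
□□■■□
□■■■□
[1] □■□□■
□■■□□
□■■□■
■■□■□
□□■■■
□□□■■
□■□□■
[2] □■□■□
□□□□□
□□□□■
□□□□□
□■□□□
□□□□□
□□■□■
[3] □□■■□
□□□□□
□□□□□
□□□□□
□□□□□
□□□□□
□□■■□
[4] □□■■□
□□□□□
□□□□□
□□□□□
□□□□□
□□□□□
□□■■□

0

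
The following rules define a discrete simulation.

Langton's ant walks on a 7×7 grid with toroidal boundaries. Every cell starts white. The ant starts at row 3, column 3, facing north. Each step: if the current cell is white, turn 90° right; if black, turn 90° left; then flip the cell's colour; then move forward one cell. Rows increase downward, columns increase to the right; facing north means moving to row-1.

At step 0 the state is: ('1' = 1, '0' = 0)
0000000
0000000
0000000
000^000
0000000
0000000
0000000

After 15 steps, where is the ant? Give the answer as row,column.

0) 0000000
0000000
0000000
000^000
0000000
0000000
0000000
1) 0000000
0000000
0000000
0001>00
0000000
0000000
0000000
2) 0000000
0000000
0000000
0001100
0000v00
0000000
0000000
3) 0000000
0000000
0000000
0001100
000<100
0000000
0000000
4) 0000000
0000000
0000000
000^100
0001100
0000000
0000000
5) 0000000
0000000
0000000
00<0100
0001100
0000000
0000000
6) 0000000
0000000
00^0000
0010100
0001100
0000000
0000000
7) 0000000
0000000
001>000
0010100
0001100
0000000
0000000
8) 0000000
0000000
0011000
001v100
0001100
0000000
0000000
9) 0000000
0000000
0011000
00<1100
0001100
0000000
0000000
10) 0000000
0000000
0011000
0001100
00v1100
0000000
0000000
11) 0000000
0000000
0011000
0001100
0<11100
0000000
0000000
12) 0000000
0000000
0011000
0^01100
0111100
0000000
0000000
13) 0000000
0000000
0011000
01>1100
0111100
0000000
0000000
14) 0000000
0000000
0011000
0111100
01v1100
0000000
0000000
15) 0000000
0000000
0011000
0111100
010>100
0000000
0000000

4,3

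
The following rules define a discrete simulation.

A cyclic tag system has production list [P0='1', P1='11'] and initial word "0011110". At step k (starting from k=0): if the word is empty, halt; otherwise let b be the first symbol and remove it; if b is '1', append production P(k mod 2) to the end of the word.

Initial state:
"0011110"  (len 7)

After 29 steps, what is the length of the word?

17

gen 0: "0011110"  (len 7)
gen 1: "011110"  (len 6)
gen 2: "11110"  (len 5)
gen 3: "11101"  (len 5)
gen 4: "110111"  (len 6)
gen 5: "101111"  (len 6)
gen 6: "0111111"  (len 7)
gen 7: "111111"  (len 6)
gen 8: "1111111"  (len 7)
gen 9: "1111111"  (len 7)
gen 10: "11111111"  (len 8)
gen 11: "11111111"  (len 8)
gen 12: "111111111"  (len 9)
gen 13: "111111111"  (len 9)
gen 14: "1111111111"  (len 10)
gen 15: "1111111111"  (len 10)
gen 16: "11111111111"  (len 11)
gen 17: "11111111111"  (len 11)
gen 18: "111111111111"  (len 12)
gen 19: "111111111111"  (len 12)
gen 20: "1111111111111"  (len 13)
gen 21: "1111111111111"  (len 13)
gen 22: "11111111111111"  (len 14)
gen 23: "11111111111111"  (len 14)
gen 24: "111111111111111"  (len 15)
gen 25: "111111111111111"  (len 15)
gen 26: "1111111111111111"  (len 16)
gen 27: "1111111111111111"  (len 16)
gen 28: "11111111111111111"  (len 17)
gen 29: "11111111111111111"  (len 17)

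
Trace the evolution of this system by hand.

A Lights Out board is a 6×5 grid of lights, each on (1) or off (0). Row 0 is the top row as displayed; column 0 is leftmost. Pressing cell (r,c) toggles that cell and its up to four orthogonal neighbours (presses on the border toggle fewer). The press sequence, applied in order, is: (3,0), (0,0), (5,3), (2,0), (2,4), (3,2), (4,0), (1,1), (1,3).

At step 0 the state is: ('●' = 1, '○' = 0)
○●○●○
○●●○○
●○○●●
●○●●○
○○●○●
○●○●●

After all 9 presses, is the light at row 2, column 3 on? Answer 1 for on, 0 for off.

1

0) ○●○●○
○●●○○
●○○●●
●○●●○
○○●○●
○●○●●
1) ○●○●○
○●●○○
○○○●●
○●●●○
●○●○●
○●○●●
2) ●○○●○
●●●○○
○○○●●
○●●●○
●○●○●
○●○●●
3) ●○○●○
●●●○○
○○○●●
○●●●○
●○●●●
○●●○○
4) ●○○●○
○●●○○
●●○●●
●●●●○
●○●●●
○●●○○
5) ●○○●○
○●●○●
●●○○○
●●●●●
●○●●●
○●●○○
6) ●○○●○
○●●○●
●●●○○
●○○○●
●○○●●
○●●○○
7) ●○○●○
○●●○●
●●●○○
○○○○●
○●○●●
●●●○○
8) ●●○●○
●○○○●
●○●○○
○○○○●
○●○●●
●●●○○
9) ●●○○○
●○●●○
●○●●○
○○○○●
○●○●●
●●●○○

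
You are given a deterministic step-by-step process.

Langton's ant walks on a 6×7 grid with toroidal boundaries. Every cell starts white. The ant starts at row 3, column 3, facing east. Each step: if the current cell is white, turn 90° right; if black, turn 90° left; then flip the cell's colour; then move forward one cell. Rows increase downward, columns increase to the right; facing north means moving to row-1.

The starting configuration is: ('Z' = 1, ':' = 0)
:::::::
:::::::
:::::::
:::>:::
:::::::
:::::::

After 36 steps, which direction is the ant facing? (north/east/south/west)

gen 0: :::::::
:::::::
:::::::
:::>:::
:::::::
:::::::
gen 1: :::::::
:::::::
:::::::
:::Z:::
:::v:::
:::::::
gen 2: :::::::
:::::::
:::::::
:::Z:::
::<Z:::
:::::::
gen 3: :::::::
:::::::
:::::::
::^Z:::
::ZZ:::
:::::::
gen 4: :::::::
:::::::
:::::::
::Z>:::
::ZZ:::
:::::::
gen 5: :::::::
:::::::
:::^:::
::Z::::
::ZZ:::
:::::::
gen 6: :::::::
:::::::
:::Z>::
::Z::::
::ZZ:::
:::::::
gen 7: :::::::
:::::::
:::ZZ::
::Z:v::
::ZZ:::
:::::::
gen 8: :::::::
:::::::
:::ZZ::
::Z<Z::
::ZZ:::
:::::::
gen 9: :::::::
:::::::
:::^Z::
::ZZZ::
::ZZ:::
:::::::
gen 10: :::::::
:::::::
::<:Z::
::ZZZ::
::ZZ:::
:::::::
gen 11: :::::::
::^::::
::Z:Z::
::ZZZ::
::ZZ:::
:::::::
gen 12: :::::::
::Z>:::
::Z:Z::
::ZZZ::
::ZZ:::
:::::::
gen 13: :::::::
::ZZ:::
::ZvZ::
::ZZZ::
::ZZ:::
:::::::
gen 14: :::::::
::ZZ:::
::<ZZ::
::ZZZ::
::ZZ:::
:::::::
gen 15: :::::::
::ZZ:::
:::ZZ::
::vZZ::
::ZZ:::
:::::::
gen 16: :::::::
::ZZ:::
:::ZZ::
:::>Z::
::ZZ:::
:::::::
gen 17: :::::::
::ZZ:::
:::^Z::
::::Z::
::ZZ:::
:::::::
gen 18: :::::::
::ZZ:::
::<:Z::
::::Z::
::ZZ:::
:::::::
gen 19: :::::::
::^Z:::
::Z:Z::
::::Z::
::ZZ:::
:::::::
gen 20: :::::::
:<:Z:::
::Z:Z::
::::Z::
::ZZ:::
:::::::
gen 21: :^:::::
:Z:Z:::
::Z:Z::
::::Z::
::ZZ:::
:::::::
gen 22: :Z>::::
:Z:Z:::
::Z:Z::
::::Z::
::ZZ:::
:::::::
gen 23: :ZZ::::
:ZvZ:::
::Z:Z::
::::Z::
::ZZ:::
:::::::
gen 24: :ZZ::::
:<ZZ:::
::Z:Z::
::::Z::
::ZZ:::
:::::::
gen 25: :ZZ::::
::ZZ:::
:vZ:Z::
::::Z::
::ZZ:::
:::::::
gen 26: :ZZ::::
::ZZ:::
<ZZ:Z::
::::Z::
::ZZ:::
:::::::
gen 27: :ZZ::::
^:ZZ:::
ZZZ:Z::
::::Z::
::ZZ:::
:::::::
gen 28: :ZZ::::
Z>ZZ:::
ZZZ:Z::
::::Z::
::ZZ:::
:::::::
gen 29: :ZZ::::
ZZZZ:::
ZvZ:Z::
::::Z::
::ZZ:::
:::::::
gen 30: :ZZ::::
ZZZZ:::
Z:>:Z::
::::Z::
::ZZ:::
:::::::
gen 31: :ZZ::::
ZZ^Z:::
Z:::Z::
::::Z::
::ZZ:::
:::::::
gen 32: :ZZ::::
Z<:Z:::
Z:::Z::
::::Z::
::ZZ:::
:::::::
gen 33: :ZZ::::
Z::Z:::
Zv::Z::
::::Z::
::ZZ:::
:::::::
gen 34: :ZZ::::
Z::Z:::
<Z::Z::
::::Z::
::ZZ:::
:::::::
gen 35: :ZZ::::
Z::Z:::
:Z::Z::
v:::Z::
::ZZ:::
:::::::
gen 36: :ZZ::::
Z::Z:::
:Z::Z::
Z:::Z:<
::ZZ:::
:::::::

west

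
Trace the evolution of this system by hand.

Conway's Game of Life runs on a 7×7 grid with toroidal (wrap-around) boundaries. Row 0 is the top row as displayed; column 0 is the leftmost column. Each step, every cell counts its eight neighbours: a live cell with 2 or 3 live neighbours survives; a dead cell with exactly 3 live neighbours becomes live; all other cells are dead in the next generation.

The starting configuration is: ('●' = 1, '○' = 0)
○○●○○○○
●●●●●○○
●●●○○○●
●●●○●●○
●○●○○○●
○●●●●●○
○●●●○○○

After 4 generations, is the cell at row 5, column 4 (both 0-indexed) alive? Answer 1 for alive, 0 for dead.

0) ○○●○○○○
●●●●●○○
●●●○○○●
●●●○●●○
●○●○○○●
○●●●●●○
○●●●○○○
1) ●○○○●○○
○○○○○○●
○○○○○○○
○○○○○●○
○○○○○○○
○○○○●●●
○○○○○○○
2) ○○○○○○○
○○○○○○○
○○○○○○○
○○○○○○○
○○○○●○●
○○○○○●○
○○○○●○●
3) ○○○○○○○
○○○○○○○
○○○○○○○
○○○○○○○
○○○○○●○
○○○○●○●
○○○○○●○
4) ○○○○○○○
○○○○○○○
○○○○○○○
○○○○○○○
○○○○○●○
○○○○●○●
○○○○○●○

1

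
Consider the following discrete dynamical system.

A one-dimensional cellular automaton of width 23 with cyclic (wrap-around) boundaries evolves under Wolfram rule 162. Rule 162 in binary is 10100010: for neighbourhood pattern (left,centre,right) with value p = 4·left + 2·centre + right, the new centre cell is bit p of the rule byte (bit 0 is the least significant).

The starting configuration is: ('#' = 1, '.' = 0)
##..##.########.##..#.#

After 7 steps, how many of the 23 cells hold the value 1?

9

k=0  ##..##.########.##..#.#
k=1  #..#..#.######.#...#.#.
k=2  ..#..#.#.####.#...#.#.#
k=3  .#..#.#.#.##.#...#.#.#.
k=4  #..#.#.#.#..#...#.#.#..
k=5  ..#.#.#.#..#...#.#.#..#
k=6  .#.#.#.#..#...#.#.#..#.
k=7  #.#.#.#..#...#.#.#..#..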